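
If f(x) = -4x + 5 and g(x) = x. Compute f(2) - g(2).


f(2) = -3
g(2) = 2
Difference = -5

-5


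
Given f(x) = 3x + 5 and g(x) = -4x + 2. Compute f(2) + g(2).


f(2) = 11
g(2) = -6
Sum = 5

5


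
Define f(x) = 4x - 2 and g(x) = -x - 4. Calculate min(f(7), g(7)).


f(7) = 26
g(7) = -11
min = -11

-11


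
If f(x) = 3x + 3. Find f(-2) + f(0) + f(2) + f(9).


39


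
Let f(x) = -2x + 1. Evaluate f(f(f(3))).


f(3) = -5
f(-5) = 11
f(11) = -21

-21


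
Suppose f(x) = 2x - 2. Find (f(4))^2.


f(4) = 6
(6)^2 = 36

36


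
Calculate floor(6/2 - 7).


-4


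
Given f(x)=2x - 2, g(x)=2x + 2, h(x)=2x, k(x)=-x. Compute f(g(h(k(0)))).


k(0) = 0
h(0) = 0
g(0) = 2
f(2) = 2

2


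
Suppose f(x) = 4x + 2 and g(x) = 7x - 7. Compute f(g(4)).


g(4) = 21
f(21) = 86

86


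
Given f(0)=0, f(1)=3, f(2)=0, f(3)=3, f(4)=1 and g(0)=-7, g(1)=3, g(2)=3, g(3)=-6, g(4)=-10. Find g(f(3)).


f(3) = 3
g(3) = -6

-6


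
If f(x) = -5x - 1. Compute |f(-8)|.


f(-8) = 39
|39| = 39

39


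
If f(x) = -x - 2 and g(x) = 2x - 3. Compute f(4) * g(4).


f(4) = -6
g(4) = 5
Product = -30

-30


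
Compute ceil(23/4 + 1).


7


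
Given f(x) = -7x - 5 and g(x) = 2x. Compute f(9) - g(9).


f(9) = -68
g(9) = 18
Difference = -86

-86


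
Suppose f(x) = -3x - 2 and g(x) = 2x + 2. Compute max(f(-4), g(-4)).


f(-4) = 10
g(-4) = -6
max = 10

10


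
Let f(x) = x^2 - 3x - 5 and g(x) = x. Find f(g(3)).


-5


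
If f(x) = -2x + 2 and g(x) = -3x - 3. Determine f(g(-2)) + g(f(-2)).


f(g(-2)) = -4
g(f(-2)) = -21
Sum = -25

-25


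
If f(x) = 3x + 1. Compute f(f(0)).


4


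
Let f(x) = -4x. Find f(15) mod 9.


f(15) = -60
-60 mod 9 = 3

3


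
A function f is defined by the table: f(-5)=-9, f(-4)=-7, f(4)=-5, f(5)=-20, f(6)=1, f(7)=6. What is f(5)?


Reading from the table at x = 5

-20


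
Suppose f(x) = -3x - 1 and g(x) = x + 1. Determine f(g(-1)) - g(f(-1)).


f(g(-1)) = -1
g(f(-1)) = 3
Difference = -4

-4


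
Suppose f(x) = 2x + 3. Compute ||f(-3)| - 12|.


9


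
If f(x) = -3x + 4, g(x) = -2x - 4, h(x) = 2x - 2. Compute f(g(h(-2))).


h(-2) = -6
g(-6) = 8
f(8) = -20

-20


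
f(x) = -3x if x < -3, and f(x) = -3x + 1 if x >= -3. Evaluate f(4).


4 satisfies x >= -3
f(4) = -11

-11


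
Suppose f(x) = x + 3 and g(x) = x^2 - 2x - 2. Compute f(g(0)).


g(0) = -2
f(-2) = 1

1


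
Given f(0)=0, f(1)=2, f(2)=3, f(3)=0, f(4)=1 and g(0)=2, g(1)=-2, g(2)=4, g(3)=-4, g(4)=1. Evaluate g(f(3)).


f(3) = 0
g(0) = 2

2


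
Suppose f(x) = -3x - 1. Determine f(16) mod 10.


f(16) = -49
-49 mod 10 = 1

1


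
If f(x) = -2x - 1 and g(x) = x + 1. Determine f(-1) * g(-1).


f(-1) = 1
g(-1) = 0
Product = 0

0


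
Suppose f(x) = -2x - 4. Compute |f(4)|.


f(4) = -12
|-12| = 12

12


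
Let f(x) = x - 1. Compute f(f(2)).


f(2) = 1
f(1) = 0

0


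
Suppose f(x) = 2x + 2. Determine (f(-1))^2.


f(-1) = 0
(0)^2 = 0

0


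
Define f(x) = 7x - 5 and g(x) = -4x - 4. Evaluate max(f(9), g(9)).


f(9) = 58
g(9) = -40
max = 58

58


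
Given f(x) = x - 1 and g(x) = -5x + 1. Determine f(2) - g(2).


f(2) = 1
g(2) = -9
Difference = 10

10


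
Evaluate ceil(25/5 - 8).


25/5 = 5
5 - 8 = -3
ceil(-3) = -3

-3


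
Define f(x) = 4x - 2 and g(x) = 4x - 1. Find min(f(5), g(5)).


f(5) = 18
g(5) = 19
min = 18

18


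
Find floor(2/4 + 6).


2/4 = 0.5
0.5 + 6 = 6.5
floor(6.5) = 6

6


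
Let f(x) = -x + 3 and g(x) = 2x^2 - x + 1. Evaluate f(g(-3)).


-19


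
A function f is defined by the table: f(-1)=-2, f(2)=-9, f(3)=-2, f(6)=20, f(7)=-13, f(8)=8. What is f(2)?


-9


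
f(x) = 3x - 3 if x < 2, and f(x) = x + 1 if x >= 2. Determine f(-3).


-3 satisfies x < 2
f(-3) = -12

-12


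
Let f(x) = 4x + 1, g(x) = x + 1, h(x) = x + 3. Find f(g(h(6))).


h(6) = 9
g(9) = 10
f(10) = 41

41


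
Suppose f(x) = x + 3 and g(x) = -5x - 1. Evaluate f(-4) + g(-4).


18


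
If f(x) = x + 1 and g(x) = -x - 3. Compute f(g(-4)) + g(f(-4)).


f(g(-4)) = 2
g(f(-4)) = 0
Sum = 2

2


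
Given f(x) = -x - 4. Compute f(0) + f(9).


-17


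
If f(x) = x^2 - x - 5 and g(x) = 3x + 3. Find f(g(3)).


g(3) = 12
f(12) = 1*(12)^2 - 1*(12) - 5 = 127

127


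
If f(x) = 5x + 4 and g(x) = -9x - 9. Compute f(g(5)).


g(5) = -54
f(-54) = -266

-266


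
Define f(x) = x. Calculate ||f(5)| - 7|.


f(5) = 5
|5| = 5
|5 - 7| = 2

2


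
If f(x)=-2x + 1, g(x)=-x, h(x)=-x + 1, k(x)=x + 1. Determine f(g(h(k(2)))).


k(2) = 3
h(3) = -2
g(-2) = 2
f(2) = -3

-3


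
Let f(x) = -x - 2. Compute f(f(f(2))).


-4


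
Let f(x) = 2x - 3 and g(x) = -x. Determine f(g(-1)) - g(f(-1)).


f(g(-1)) = -1
g(f(-1)) = 5
Difference = -6

-6


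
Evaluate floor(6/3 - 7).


6/3 = 2
2 - 7 = -5
floor(-5) = -5

-5


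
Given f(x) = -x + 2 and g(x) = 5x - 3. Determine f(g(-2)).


g(-2) = -13
f(-13) = 15

15


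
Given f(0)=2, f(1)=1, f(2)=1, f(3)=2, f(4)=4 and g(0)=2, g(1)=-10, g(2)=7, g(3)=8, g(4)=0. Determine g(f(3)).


7


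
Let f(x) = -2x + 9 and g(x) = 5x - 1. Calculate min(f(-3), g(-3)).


f(-3) = 15
g(-3) = -16
min = -16

-16


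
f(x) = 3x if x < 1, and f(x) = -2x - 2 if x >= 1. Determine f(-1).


-1 satisfies x < 1
f(-1) = -3

-3


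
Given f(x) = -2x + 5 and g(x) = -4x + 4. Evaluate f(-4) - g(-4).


f(-4) = 13
g(-4) = 20
Difference = -7

-7


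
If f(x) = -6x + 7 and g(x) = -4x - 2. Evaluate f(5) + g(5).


f(5) = -23
g(5) = -22
Sum = -45

-45


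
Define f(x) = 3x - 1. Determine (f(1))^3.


f(1) = 2
(2)^3 = 8

8


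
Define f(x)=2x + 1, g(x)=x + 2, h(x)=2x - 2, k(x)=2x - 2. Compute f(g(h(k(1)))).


1


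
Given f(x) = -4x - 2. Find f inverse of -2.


0


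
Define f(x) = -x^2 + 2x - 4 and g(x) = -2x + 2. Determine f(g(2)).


g(2) = -2
f(-2) = (-1)*(-2)^2 + 2*(-2) - 4 = -12

-12


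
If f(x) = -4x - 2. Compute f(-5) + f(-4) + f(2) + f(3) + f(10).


f(-5) = 18
f(-4) = 14
f(2) = -10
f(3) = -14
f(10) = -42
Sum = -34

-34


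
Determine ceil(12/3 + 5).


12/3 = 4
4 + 5 = 9
ceil(9) = 9

9


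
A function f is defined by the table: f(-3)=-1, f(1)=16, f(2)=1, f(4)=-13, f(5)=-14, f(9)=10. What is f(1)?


Reading from the table at x = 1

16


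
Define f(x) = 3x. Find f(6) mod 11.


7


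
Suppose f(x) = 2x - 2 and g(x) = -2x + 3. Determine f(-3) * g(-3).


f(-3) = -8
g(-3) = 9
Product = -72

-72


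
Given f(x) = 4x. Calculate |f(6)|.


f(6) = 24
|24| = 24

24


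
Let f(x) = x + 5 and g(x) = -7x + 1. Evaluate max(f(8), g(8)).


f(8) = 13
g(8) = -55
max = 13

13


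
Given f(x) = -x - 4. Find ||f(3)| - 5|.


f(3) = -7
|-7| = 7
|7 - 5| = 2

2


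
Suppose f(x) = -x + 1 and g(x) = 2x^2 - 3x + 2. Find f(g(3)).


-10


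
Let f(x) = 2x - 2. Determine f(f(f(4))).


f(4) = 6
f(6) = 10
f(10) = 18

18


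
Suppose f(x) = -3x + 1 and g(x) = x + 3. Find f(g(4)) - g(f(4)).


-12


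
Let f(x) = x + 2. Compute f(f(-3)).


f(-3) = -1
f(-1) = 1

1


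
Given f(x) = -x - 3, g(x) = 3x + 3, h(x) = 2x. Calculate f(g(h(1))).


h(1) = 2
g(2) = 9
f(9) = -12

-12


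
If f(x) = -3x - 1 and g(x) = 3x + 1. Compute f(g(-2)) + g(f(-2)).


f(g(-2)) = 14
g(f(-2)) = 16
Sum = 30

30


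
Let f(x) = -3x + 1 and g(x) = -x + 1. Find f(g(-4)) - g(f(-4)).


f(g(-4)) = -14
g(f(-4)) = -12
Difference = -2

-2


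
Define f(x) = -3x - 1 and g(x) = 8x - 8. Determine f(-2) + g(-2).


f(-2) = 5
g(-2) = -24
Sum = -19

-19


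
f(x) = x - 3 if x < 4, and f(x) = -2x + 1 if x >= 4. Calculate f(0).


0 satisfies x < 4
f(0) = -3

-3


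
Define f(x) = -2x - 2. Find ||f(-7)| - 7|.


5


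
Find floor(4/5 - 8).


4/5 = 0.8
0.8 - 8 = -7.2
floor(-7.2) = -8

-8


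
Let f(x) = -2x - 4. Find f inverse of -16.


6


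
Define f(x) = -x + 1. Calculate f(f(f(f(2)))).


f(2) = -1
f(-1) = 2
f(2) = -1
f(-1) = 2

2


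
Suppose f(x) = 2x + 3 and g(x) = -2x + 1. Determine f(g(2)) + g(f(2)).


f(g(2)) = -3
g(f(2)) = -13
Sum = -16

-16


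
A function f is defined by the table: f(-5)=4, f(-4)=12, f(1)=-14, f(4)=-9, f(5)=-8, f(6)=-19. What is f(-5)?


Reading from the table at x = -5

4


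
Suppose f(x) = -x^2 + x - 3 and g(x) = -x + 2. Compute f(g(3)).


g(3) = -1
f(-1) = (-1)*(-1)^2 + 1*(-1) - 3 = -5

-5


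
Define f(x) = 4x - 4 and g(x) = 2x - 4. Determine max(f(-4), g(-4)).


f(-4) = -20
g(-4) = -12
max = -12

-12


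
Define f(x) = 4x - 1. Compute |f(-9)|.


f(-9) = -37
|-37| = 37

37


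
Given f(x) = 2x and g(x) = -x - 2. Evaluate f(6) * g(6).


f(6) = 12
g(6) = -8
Product = -96

-96


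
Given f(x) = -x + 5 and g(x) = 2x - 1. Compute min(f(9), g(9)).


-4


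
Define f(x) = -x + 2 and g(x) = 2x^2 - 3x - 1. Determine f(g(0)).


g(0) = -1
f(-1) = 3

3


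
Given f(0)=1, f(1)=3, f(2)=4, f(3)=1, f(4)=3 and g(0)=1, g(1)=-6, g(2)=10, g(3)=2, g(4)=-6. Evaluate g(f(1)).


2


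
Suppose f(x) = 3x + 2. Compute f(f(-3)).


f(-3) = -7
f(-7) = -19

-19


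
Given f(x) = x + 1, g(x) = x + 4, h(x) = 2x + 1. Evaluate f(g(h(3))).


h(3) = 7
g(7) = 11
f(11) = 12

12


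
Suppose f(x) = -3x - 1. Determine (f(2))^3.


-343


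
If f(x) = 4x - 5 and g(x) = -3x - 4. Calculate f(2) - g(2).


13


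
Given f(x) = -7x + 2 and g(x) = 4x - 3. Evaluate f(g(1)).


-5


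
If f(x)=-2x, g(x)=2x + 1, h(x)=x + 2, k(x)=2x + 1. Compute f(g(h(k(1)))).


k(1) = 3
h(3) = 5
g(5) = 11
f(11) = -22

-22


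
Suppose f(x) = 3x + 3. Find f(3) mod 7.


f(3) = 12
12 mod 7 = 5

5


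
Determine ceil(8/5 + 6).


8/5 = 1.6
1.6 + 6 = 7.6
ceil(7.6) = 8

8


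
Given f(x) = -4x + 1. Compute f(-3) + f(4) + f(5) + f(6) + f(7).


-71


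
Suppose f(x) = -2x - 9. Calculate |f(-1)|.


f(-1) = -7
|-7| = 7

7


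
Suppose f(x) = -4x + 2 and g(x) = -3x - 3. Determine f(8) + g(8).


f(8) = -30
g(8) = -27
Sum = -57

-57


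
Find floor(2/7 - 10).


2/7 = 0.2857
0.2857 - 10 = -9.7143
floor(-9.7143) = -10

-10


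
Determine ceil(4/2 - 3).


4/2 = 2
2 - 3 = -1
ceil(-1) = -1

-1


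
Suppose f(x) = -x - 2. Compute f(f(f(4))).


f(4) = -6
f(-6) = 4
f(4) = -6

-6


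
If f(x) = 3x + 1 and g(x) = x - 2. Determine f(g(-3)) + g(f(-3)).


f(g(-3)) = -14
g(f(-3)) = -10
Sum = -24

-24


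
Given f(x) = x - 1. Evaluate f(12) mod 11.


0


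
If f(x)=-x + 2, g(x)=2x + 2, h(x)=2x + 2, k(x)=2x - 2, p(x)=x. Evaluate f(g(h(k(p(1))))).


p(1) = 1
k(1) = 0
h(0) = 2
g(2) = 6
f(6) = -4

-4


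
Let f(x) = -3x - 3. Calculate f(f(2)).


f(2) = -9
f(-9) = 24

24


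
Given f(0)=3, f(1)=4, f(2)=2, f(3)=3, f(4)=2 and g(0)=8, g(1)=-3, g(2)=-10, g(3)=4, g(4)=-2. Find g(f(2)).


f(2) = 2
g(2) = -10

-10


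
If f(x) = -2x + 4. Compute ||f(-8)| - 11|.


9


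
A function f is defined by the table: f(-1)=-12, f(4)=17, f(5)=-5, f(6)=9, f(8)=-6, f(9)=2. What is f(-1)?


Reading from the table at x = -1

-12


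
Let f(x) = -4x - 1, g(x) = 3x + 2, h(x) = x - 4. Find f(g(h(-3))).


h(-3) = -7
g(-7) = -19
f(-19) = 75

75


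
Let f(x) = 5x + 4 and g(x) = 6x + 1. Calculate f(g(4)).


g(4) = 25
f(25) = 129

129


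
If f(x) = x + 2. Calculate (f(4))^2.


f(4) = 6
(6)^2 = 36

36


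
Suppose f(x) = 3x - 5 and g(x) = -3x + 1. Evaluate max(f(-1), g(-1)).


f(-1) = -8
g(-1) = 4
max = 4

4


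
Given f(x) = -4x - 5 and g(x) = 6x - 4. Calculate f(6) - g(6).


f(6) = -29
g(6) = 32
Difference = -61

-61


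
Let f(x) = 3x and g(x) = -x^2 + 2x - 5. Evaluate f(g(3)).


g(3) = -8
f(-8) = -24

-24


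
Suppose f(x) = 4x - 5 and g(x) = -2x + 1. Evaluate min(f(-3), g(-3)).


f(-3) = -17
g(-3) = 7
min = -17

-17


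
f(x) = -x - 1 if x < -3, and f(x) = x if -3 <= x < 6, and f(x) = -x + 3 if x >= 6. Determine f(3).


3 satisfies -3 <= x < 6
f(3) = 3

3


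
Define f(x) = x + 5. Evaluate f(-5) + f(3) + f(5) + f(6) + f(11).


f(-5) = 0
f(3) = 8
f(5) = 10
f(6) = 11
f(11) = 16
Sum = 45

45


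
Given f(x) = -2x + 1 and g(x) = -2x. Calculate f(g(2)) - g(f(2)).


f(g(2)) = 9
g(f(2)) = 6
Difference = 3

3


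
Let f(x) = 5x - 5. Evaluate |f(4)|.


f(4) = 15
|15| = 15

15


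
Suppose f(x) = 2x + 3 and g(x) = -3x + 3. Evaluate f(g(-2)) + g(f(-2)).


f(g(-2)) = 21
g(f(-2)) = 6
Sum = 27

27


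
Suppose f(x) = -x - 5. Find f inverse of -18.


Solve -x - 5 = -18
x = (-18 + 5) / (-1) = 13

13


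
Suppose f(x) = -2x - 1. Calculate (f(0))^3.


f(0) = -1
(-1)^3 = -1

-1


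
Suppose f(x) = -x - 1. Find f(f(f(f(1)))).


f(1) = -2
f(-2) = 1
f(1) = -2
f(-2) = 1

1


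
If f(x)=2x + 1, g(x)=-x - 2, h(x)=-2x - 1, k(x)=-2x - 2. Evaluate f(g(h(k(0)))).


k(0) = -2
h(-2) = 3
g(3) = -5
f(-5) = -9

-9


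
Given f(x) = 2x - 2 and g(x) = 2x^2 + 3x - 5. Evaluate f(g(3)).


g(3) = 22
f(22) = 42

42


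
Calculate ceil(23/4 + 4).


23/4 = 5.75
5.75 + 4 = 9.75
ceil(9.75) = 10

10


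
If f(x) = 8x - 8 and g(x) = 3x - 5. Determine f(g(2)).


0


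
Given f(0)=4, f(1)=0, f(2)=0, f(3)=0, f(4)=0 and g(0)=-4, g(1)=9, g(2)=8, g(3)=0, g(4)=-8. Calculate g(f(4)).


f(4) = 0
g(0) = -4

-4


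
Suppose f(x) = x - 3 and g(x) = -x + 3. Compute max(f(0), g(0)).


f(0) = -3
g(0) = 3
max = 3

3


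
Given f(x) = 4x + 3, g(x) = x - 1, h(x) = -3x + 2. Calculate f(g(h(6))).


h(6) = -16
g(-16) = -17
f(-17) = -65

-65


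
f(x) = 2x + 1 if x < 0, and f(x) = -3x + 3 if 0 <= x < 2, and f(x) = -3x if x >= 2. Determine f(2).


2 satisfies x >= 2
f(2) = -6

-6


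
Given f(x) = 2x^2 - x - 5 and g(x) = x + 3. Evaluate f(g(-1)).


g(-1) = 2
f(2) = 2*(2)^2 - 1*(2) - 5 = 1

1


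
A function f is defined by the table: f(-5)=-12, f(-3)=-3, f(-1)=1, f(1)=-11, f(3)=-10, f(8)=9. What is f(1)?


Reading from the table at x = 1

-11


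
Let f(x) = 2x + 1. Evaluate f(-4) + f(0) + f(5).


f(-4) = -7
f(0) = 1
f(5) = 11
Sum = 5

5


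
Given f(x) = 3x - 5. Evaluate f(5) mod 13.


10


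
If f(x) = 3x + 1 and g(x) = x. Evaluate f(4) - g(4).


f(4) = 13
g(4) = 4
Difference = 9

9


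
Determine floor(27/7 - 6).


27/7 = 3.8571
3.8571 - 6 = -2.1429
floor(-2.1429) = -3

-3


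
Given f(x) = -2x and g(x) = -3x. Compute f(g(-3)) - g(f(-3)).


f(g(-3)) = -18
g(f(-3)) = -18
Difference = 0

0


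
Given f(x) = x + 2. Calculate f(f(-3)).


f(-3) = -1
f(-1) = 1

1


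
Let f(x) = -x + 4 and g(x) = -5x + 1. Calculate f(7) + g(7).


f(7) = -3
g(7) = -34
Sum = -37

-37


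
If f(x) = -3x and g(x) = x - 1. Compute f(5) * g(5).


f(5) = -15
g(5) = 4
Product = -60

-60


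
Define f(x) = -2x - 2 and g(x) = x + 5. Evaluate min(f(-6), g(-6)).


f(-6) = 10
g(-6) = -1
min = -1

-1


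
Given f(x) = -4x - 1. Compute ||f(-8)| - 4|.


f(-8) = 31
|31| = 31
|31 - 4| = 27

27


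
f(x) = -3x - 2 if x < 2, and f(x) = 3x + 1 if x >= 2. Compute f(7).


7 satisfies x >= 2
f(7) = 22

22


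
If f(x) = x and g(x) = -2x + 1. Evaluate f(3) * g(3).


f(3) = 3
g(3) = -5
Product = -15

-15


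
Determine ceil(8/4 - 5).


8/4 = 2
2 - 5 = -3
ceil(-3) = -3

-3


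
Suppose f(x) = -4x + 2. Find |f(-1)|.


f(-1) = 6
|6| = 6

6


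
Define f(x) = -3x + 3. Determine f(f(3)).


21


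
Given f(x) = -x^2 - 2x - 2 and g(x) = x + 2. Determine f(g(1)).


-17


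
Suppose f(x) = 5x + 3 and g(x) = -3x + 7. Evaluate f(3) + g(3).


f(3) = 18
g(3) = -2
Sum = 16

16


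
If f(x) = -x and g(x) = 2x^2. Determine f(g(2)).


g(2) = 8
f(8) = -8

-8


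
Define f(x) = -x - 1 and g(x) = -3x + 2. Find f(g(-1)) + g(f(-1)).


f(g(-1)) = -6
g(f(-1)) = 2
Sum = -4

-4


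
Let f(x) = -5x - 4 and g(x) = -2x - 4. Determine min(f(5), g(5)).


f(5) = -29
g(5) = -14
min = -29

-29


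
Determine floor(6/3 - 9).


6/3 = 2
2 - 9 = -7
floor(-7) = -7

-7


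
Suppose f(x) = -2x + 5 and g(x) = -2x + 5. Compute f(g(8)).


g(8) = -11
f(-11) = 27

27


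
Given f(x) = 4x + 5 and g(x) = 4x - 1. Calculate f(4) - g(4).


f(4) = 21
g(4) = 15
Difference = 6

6


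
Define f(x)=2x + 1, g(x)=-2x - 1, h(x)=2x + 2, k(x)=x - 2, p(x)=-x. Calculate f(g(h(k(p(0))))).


p(0) = 0
k(0) = -2
h(-2) = -2
g(-2) = 3
f(3) = 7

7


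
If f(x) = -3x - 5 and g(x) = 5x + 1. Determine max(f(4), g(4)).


f(4) = -17
g(4) = 21
max = 21

21


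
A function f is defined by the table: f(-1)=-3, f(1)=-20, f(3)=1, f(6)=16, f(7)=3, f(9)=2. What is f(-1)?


Reading from the table at x = -1

-3


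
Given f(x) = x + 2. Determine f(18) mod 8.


f(18) = 20
20 mod 8 = 4

4


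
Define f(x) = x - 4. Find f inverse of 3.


Solve x - 4 = 3
x = (3 + 4) / 1 = 7

7


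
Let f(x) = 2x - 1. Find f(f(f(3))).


17


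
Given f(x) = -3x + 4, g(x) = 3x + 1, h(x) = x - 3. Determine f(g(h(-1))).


37


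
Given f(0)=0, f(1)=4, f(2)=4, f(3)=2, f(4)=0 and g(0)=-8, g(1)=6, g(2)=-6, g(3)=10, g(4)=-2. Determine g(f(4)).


f(4) = 0
g(0) = -8

-8


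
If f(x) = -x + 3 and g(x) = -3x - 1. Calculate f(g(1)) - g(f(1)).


f(g(1)) = 7
g(f(1)) = -7
Difference = 14

14


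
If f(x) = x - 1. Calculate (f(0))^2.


f(0) = -1
(-1)^2 = 1

1


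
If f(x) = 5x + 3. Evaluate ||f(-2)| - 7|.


f(-2) = -7
|-7| = 7
|7 - 7| = 0

0


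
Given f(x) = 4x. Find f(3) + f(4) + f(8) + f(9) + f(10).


136


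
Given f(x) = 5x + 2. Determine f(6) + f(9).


f(6) = 32
f(9) = 47
Sum = 79

79


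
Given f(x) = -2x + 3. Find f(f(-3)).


f(-3) = 9
f(9) = -15

-15


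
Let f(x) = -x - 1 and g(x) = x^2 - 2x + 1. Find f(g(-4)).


g(-4) = 25
f(25) = -26

-26


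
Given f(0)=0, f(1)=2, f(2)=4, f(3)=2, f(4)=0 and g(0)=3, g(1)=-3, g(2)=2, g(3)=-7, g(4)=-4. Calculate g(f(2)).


f(2) = 4
g(4) = -4

-4


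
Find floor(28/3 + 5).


28/3 = 9.3333
9.3333 + 5 = 14.3333
floor(14.3333) = 14

14


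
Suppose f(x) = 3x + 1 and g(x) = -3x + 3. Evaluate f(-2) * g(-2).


f(-2) = -5
g(-2) = 9
Product = -45

-45


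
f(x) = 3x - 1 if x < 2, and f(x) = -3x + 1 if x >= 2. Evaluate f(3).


3 satisfies x >= 2
f(3) = -8

-8


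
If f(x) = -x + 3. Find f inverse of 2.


1


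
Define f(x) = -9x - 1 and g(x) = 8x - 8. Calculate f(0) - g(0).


f(0) = -1
g(0) = -8
Difference = 7

7


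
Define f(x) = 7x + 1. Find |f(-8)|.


f(-8) = -55
|-55| = 55

55


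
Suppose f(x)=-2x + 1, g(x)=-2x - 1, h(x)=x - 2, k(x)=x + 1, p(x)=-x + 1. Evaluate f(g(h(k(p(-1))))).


p(-1) = 2
k(2) = 3
h(3) = 1
g(1) = -3
f(-3) = 7

7


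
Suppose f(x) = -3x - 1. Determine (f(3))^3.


f(3) = -10
(-10)^3 = -1000

-1000


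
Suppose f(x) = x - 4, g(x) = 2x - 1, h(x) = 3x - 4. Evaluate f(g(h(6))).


h(6) = 14
g(14) = 27
f(27) = 23

23


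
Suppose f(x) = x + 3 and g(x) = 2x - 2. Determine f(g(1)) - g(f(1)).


-3


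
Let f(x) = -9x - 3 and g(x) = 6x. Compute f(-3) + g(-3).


f(-3) = 24
g(-3) = -18
Sum = 6

6


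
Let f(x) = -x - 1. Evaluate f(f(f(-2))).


f(-2) = 1
f(1) = -2
f(-2) = 1

1


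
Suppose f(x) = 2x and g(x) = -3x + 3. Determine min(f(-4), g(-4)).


f(-4) = -8
g(-4) = 15
min = -8

-8


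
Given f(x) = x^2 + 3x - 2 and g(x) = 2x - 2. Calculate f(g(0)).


-4


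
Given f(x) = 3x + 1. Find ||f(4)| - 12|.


f(4) = 13
|13| = 13
|13 - 12| = 1

1


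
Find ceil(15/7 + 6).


15/7 = 2.1429
2.1429 + 6 = 8.1429
ceil(8.1429) = 9

9


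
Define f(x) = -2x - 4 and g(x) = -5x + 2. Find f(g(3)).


g(3) = -13
f(-13) = 22

22


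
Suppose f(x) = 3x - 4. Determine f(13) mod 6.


5


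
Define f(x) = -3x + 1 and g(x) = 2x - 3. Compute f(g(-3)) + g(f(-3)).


f(g(-3)) = 28
g(f(-3)) = 17
Sum = 45

45


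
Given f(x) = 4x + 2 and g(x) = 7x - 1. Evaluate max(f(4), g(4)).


27


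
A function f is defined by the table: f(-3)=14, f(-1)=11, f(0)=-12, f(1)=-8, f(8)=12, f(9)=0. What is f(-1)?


Reading from the table at x = -1

11


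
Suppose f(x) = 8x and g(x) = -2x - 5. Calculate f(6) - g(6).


f(6) = 48
g(6) = -17
Difference = 65

65


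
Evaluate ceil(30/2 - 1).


30/2 = 15
15 - 1 = 14
ceil(14) = 14

14


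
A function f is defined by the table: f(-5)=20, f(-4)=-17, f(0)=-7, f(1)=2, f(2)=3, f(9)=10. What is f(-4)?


Reading from the table at x = -4

-17


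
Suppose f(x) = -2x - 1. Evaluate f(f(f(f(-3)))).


f(-3) = 5
f(5) = -11
f(-11) = 21
f(21) = -43

-43


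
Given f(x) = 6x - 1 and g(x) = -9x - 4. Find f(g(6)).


g(6) = -58
f(-58) = -349

-349


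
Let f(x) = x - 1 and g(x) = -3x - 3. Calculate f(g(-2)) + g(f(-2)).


f(g(-2)) = 2
g(f(-2)) = 6
Sum = 8

8


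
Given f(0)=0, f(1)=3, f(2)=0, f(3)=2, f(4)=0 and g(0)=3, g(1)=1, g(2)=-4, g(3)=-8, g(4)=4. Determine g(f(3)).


f(3) = 2
g(2) = -4

-4


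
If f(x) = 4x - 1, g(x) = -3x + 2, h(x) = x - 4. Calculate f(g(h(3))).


h(3) = -1
g(-1) = 5
f(5) = 19

19


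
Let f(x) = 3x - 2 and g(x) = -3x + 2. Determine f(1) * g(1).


f(1) = 1
g(1) = -1
Product = -1

-1


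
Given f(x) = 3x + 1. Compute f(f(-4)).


f(-4) = -11
f(-11) = -32

-32


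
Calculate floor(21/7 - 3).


21/7 = 3
3 - 3 = 0
floor(0) = 0

0


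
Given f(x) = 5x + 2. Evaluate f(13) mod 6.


1


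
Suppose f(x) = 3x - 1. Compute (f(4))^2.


f(4) = 11
(11)^2 = 121

121


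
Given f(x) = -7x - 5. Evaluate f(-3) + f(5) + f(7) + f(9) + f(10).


f(-3) = 16
f(5) = -40
f(7) = -54
f(9) = -68
f(10) = -75
Sum = -221

-221


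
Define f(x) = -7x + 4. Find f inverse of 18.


Solve -7x + 4 = 18
x = (18 - 4) / (-7) = -2

-2


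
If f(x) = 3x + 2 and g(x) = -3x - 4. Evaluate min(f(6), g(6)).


f(6) = 20
g(6) = -22
min = -22

-22


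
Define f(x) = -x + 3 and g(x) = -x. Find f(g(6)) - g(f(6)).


f(g(6)) = 9
g(f(6)) = 3
Difference = 6

6


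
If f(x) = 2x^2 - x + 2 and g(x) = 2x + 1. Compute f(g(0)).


3


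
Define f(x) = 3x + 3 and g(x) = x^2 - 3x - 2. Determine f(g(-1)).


g(-1) = 2
f(2) = 9

9


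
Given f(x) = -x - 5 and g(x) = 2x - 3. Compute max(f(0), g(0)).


-3


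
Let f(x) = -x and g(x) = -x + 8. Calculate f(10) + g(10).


f(10) = -10
g(10) = -2
Sum = -12

-12


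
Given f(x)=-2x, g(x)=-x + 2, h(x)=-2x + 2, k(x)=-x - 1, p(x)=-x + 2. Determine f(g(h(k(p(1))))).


p(1) = 1
k(1) = -2
h(-2) = 6
g(6) = -4
f(-4) = 8

8


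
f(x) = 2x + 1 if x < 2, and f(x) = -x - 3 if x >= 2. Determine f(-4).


-4 satisfies x < 2
f(-4) = -7

-7


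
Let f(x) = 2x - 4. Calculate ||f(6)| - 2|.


f(6) = 8
|8| = 8
|8 - 2| = 6

6


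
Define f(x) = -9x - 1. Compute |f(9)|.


f(9) = -82
|-82| = 82

82


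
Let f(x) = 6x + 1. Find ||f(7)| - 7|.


f(7) = 43
|43| = 43
|43 - 7| = 36

36


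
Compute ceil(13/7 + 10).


12


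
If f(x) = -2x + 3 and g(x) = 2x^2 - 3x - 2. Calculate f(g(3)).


-11


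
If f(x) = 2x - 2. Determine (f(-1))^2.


f(-1) = -4
(-4)^2 = 16

16


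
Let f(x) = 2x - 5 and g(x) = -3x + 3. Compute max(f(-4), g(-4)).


f(-4) = -13
g(-4) = 15
max = 15

15


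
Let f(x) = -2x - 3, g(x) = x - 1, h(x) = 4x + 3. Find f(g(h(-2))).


h(-2) = -5
g(-5) = -6
f(-6) = 9

9


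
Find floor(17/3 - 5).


17/3 = 5.6667
5.6667 - 5 = 0.6667
floor(0.6667) = 0

0


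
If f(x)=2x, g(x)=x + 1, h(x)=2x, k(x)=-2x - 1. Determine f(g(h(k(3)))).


k(3) = -7
h(-7) = -14
g(-14) = -13
f(-13) = -26

-26


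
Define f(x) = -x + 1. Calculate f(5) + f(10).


-13


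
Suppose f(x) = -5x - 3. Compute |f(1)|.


f(1) = -8
|-8| = 8

8


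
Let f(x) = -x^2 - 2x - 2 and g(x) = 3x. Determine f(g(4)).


-170


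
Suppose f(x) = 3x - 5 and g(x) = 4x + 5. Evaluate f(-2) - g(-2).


-8


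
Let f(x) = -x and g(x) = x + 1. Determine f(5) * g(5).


-30


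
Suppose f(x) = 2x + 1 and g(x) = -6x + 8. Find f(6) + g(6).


-15


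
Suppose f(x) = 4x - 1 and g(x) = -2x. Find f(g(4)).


g(4) = -8
f(-8) = -33

-33


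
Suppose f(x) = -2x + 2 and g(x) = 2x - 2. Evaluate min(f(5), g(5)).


f(5) = -8
g(5) = 8
min = -8

-8


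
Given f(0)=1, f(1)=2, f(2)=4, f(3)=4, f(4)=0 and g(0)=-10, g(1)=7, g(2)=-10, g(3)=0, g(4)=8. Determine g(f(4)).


-10


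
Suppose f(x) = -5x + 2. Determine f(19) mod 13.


f(19) = -93
-93 mod 13 = 11

11


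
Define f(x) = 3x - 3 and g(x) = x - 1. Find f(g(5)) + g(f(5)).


f(g(5)) = 9
g(f(5)) = 11
Sum = 20

20


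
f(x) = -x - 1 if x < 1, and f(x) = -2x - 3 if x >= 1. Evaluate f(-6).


5


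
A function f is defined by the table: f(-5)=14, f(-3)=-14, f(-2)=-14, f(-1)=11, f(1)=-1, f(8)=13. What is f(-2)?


Reading from the table at x = -2

-14


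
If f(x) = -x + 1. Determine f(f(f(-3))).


f(-3) = 4
f(4) = -3
f(-3) = 4

4


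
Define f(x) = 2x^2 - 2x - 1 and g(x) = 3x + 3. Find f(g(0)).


g(0) = 3
f(3) = 2*(3)^2 - 2*(3) - 1 = 11

11


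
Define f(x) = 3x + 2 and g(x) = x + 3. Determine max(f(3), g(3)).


11


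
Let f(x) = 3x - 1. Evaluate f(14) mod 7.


6


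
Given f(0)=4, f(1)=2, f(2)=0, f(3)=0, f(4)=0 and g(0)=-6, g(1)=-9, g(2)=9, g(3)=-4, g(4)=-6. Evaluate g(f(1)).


f(1) = 2
g(2) = 9

9


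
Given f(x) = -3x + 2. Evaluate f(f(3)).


23


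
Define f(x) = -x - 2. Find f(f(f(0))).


f(0) = -2
f(-2) = 0
f(0) = -2

-2


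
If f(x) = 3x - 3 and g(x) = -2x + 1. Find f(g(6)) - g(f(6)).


-7


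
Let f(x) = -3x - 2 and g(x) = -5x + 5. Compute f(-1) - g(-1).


f(-1) = 1
g(-1) = 10
Difference = -9

-9


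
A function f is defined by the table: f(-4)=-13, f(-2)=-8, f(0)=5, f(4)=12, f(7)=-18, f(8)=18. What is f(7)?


Reading from the table at x = 7

-18


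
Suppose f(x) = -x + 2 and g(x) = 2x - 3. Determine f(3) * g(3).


f(3) = -1
g(3) = 3
Product = -3

-3


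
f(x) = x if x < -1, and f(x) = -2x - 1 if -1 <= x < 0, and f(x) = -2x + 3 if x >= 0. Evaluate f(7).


-11


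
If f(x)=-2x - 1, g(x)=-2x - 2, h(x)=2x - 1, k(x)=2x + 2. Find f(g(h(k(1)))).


k(1) = 4
h(4) = 7
g(7) = -16
f(-16) = 31

31


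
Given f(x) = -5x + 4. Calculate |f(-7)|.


39


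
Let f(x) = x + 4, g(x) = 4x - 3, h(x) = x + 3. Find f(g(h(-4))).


h(-4) = -1
g(-1) = -7
f(-7) = -3

-3


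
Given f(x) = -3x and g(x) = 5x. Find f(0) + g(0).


0


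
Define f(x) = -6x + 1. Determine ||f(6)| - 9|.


26


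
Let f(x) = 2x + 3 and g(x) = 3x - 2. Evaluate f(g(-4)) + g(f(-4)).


f(g(-4)) = -25
g(f(-4)) = -17
Sum = -42

-42


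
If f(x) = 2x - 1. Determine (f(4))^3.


343


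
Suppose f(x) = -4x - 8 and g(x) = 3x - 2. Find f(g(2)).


-24


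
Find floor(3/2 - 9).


3/2 = 1.5
1.5 - 9 = -7.5
floor(-7.5) = -8

-8


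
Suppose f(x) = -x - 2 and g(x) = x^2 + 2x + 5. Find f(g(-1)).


g(-1) = 4
f(4) = -6

-6


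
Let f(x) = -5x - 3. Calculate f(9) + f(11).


f(9) = -48
f(11) = -58
Sum = -106

-106


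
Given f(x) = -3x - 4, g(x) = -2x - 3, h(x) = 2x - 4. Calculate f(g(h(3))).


h(3) = 2
g(2) = -7
f(-7) = 17

17


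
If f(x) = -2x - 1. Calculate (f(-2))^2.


f(-2) = 3
(3)^2 = 9

9


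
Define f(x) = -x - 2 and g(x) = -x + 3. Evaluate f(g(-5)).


g(-5) = 8
f(8) = -10

-10


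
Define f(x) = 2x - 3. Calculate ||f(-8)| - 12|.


f(-8) = -19
|-19| = 19
|19 - 12| = 7

7


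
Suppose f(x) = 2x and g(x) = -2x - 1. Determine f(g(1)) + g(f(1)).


f(g(1)) = -6
g(f(1)) = -5
Sum = -11

-11


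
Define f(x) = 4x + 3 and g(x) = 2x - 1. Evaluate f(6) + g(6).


f(6) = 27
g(6) = 11
Sum = 38

38


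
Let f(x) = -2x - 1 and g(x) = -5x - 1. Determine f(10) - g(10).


f(10) = -21
g(10) = -51
Difference = 30

30


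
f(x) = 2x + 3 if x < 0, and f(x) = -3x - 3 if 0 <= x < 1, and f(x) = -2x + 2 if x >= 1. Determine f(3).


3 satisfies x >= 1
f(3) = -4

-4


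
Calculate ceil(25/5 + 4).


25/5 = 5
5 + 4 = 9
ceil(9) = 9

9


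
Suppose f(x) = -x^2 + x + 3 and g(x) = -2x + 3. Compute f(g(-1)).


g(-1) = 5
f(5) = (-1)*(5)^2 + 1*(5) + 3 = -17

-17


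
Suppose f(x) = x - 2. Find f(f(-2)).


-6


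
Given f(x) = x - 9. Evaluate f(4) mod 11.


f(4) = -5
-5 mod 11 = 6

6


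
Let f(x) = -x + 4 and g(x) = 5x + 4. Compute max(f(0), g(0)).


f(0) = 4
g(0) = 4
max = 4

4


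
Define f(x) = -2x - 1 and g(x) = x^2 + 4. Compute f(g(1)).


g(1) = 5
f(5) = -11

-11


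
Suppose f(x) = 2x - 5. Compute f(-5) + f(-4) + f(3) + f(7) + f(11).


f(-5) = -15
f(-4) = -13
f(3) = 1
f(7) = 9
f(11) = 17
Sum = -1

-1


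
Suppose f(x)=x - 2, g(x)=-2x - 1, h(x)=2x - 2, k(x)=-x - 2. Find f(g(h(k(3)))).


k(3) = -5
h(-5) = -12
g(-12) = 23
f(23) = 21

21


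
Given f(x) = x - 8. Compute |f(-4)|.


f(-4) = -12
|-12| = 12

12


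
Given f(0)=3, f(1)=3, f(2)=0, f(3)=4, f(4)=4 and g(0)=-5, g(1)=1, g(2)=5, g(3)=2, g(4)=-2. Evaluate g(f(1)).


f(1) = 3
g(3) = 2

2


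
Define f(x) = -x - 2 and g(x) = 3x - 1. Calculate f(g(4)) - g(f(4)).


f(g(4)) = -13
g(f(4)) = -19
Difference = 6

6


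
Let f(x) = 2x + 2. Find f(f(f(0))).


f(0) = 2
f(2) = 6
f(6) = 14

14


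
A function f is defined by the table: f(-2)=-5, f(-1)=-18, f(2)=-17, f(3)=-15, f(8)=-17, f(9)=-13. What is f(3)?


-15


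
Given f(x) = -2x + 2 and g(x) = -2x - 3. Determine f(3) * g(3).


f(3) = -4
g(3) = -9
Product = 36

36


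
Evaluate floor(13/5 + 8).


10


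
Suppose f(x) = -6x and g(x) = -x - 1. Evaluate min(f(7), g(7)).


f(7) = -42
g(7) = -8
min = -42

-42


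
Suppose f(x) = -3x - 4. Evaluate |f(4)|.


f(4) = -16
|-16| = 16

16


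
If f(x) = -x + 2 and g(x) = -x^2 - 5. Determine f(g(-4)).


g(-4) = -21
f(-21) = 23

23


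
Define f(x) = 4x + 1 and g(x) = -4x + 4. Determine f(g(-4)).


g(-4) = 20
f(20) = 81

81


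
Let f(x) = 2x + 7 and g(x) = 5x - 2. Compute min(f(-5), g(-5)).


f(-5) = -3
g(-5) = -27
min = -27

-27


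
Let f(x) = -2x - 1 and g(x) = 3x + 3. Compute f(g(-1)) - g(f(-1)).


-7


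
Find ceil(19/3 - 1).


19/3 = 6.3333
6.3333 - 1 = 5.3333
ceil(5.3333) = 6

6


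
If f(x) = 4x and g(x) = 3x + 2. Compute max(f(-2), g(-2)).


f(-2) = -8
g(-2) = -4
max = -4

-4


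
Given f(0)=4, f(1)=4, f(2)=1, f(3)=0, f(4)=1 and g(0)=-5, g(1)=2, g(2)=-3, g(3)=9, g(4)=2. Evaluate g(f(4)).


f(4) = 1
g(1) = 2

2


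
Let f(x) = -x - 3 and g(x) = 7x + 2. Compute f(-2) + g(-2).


-13


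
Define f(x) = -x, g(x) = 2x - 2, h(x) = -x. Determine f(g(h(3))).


h(3) = -3
g(-3) = -8
f(-8) = 8

8


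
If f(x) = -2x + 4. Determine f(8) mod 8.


f(8) = -12
-12 mod 8 = 4

4


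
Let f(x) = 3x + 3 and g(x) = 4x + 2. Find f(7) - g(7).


f(7) = 24
g(7) = 30
Difference = -6

-6


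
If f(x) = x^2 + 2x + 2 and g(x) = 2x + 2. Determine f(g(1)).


g(1) = 4
f(4) = 1*(4)^2 + 2*(4) + 2 = 26

26


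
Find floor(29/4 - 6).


29/4 = 7.25
7.25 - 6 = 1.25
floor(1.25) = 1

1


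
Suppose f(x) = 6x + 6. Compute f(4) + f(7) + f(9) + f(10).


f(4) = 30
f(7) = 48
f(9) = 60
f(10) = 66
Sum = 204

204


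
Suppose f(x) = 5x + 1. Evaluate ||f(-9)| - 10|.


34


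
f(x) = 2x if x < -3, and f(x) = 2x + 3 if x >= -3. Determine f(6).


6 satisfies x >= -3
f(6) = 15

15


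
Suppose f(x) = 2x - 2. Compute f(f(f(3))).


f(3) = 4
f(4) = 6
f(6) = 10

10


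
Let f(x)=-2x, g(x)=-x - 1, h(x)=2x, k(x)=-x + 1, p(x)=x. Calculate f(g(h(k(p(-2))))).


14


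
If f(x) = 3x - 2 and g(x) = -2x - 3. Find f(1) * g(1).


f(1) = 1
g(1) = -5
Product = -5

-5


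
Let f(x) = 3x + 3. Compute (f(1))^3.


f(1) = 6
(6)^3 = 216

216


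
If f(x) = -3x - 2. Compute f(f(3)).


31


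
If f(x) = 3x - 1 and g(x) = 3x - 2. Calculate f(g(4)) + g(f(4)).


60


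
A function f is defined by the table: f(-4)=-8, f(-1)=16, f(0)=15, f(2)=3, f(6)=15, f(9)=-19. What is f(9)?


Reading from the table at x = 9

-19


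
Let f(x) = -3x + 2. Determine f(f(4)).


f(4) = -10
f(-10) = 32

32


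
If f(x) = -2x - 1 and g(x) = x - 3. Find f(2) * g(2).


f(2) = -5
g(2) = -1
Product = 5

5


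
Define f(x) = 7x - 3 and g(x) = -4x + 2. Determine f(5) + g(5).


f(5) = 32
g(5) = -18
Sum = 14

14


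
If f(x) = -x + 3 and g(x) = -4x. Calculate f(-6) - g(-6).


f(-6) = 9
g(-6) = 24
Difference = -15

-15


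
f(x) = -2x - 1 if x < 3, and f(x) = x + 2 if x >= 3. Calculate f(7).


7 satisfies x >= 3
f(7) = 9

9


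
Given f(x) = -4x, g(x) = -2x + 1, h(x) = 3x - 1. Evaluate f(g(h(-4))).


h(-4) = -13
g(-13) = 27
f(27) = -108

-108


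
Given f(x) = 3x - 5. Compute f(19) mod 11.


f(19) = 52
52 mod 11 = 8

8


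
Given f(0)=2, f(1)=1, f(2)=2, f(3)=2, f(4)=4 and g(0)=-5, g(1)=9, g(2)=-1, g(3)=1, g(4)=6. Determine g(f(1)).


9


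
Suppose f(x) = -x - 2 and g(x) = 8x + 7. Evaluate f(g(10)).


g(10) = 87
f(87) = -89

-89


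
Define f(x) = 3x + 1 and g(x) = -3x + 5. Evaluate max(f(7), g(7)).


f(7) = 22
g(7) = -16
max = 22

22


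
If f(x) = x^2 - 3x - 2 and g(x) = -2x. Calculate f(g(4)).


86


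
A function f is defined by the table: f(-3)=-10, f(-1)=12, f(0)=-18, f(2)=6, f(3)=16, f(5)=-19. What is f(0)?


-18


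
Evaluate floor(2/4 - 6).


2/4 = 0.5
0.5 - 6 = -5.5
floor(-5.5) = -6

-6


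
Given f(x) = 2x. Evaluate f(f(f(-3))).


-24


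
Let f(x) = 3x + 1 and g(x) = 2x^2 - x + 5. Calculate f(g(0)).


16


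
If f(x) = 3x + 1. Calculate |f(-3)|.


f(-3) = -8
|-8| = 8

8


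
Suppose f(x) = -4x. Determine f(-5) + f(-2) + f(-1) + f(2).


f(-5) = 20
f(-2) = 8
f(-1) = 4
f(2) = -8
Sum = 24

24


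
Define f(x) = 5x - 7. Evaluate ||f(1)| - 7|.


f(1) = -2
|-2| = 2
|2 - 7| = 5

5


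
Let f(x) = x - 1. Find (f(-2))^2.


9


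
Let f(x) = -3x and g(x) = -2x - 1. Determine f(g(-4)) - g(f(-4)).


f(g(-4)) = -21
g(f(-4)) = -25
Difference = 4

4


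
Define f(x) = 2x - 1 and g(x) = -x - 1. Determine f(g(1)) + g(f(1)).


f(g(1)) = -5
g(f(1)) = -2
Sum = -7

-7


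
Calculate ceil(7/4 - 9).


7/4 = 1.75
1.75 - 9 = -7.25
ceil(-7.25) = -7

-7


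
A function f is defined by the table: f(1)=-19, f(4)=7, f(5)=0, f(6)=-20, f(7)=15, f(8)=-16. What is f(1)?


Reading from the table at x = 1

-19


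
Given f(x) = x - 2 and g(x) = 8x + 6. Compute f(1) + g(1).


f(1) = -1
g(1) = 14
Sum = 13

13


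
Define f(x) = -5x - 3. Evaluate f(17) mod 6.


f(17) = -88
-88 mod 6 = 2

2


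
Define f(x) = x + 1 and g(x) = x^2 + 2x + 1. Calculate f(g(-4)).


g(-4) = 9
f(9) = 10

10


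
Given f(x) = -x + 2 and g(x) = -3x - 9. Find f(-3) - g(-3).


5


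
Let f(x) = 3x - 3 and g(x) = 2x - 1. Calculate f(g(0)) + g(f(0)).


f(g(0)) = -6
g(f(0)) = -7
Sum = -13

-13


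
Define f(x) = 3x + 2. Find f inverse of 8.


Solve 3x + 2 = 8
x = (8 - 2) / 3 = 2

2


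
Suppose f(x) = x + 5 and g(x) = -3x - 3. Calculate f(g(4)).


g(4) = -15
f(-15) = -10

-10


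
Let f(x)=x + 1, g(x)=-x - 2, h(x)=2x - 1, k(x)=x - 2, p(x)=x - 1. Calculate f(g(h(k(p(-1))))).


p(-1) = -2
k(-2) = -4
h(-4) = -9
g(-9) = 7
f(7) = 8

8


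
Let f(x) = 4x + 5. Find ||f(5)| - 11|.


f(5) = 25
|25| = 25
|25 - 11| = 14

14


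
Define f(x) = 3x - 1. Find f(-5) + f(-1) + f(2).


f(-5) = -16
f(-1) = -4
f(2) = 5
Sum = -15

-15


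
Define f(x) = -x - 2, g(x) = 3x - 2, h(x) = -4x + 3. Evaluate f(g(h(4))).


39


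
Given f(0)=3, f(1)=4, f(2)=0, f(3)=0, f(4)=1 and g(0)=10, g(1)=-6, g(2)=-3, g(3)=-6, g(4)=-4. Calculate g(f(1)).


-4


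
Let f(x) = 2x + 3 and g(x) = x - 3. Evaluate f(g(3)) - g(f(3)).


-3


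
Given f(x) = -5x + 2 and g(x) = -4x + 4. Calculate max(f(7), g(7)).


f(7) = -33
g(7) = -24
max = -24

-24


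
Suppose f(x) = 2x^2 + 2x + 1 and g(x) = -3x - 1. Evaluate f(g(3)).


181


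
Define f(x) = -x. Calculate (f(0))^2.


f(0) = 0
(0)^2 = 0

0


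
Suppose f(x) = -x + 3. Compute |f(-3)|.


f(-3) = 6
|6| = 6

6


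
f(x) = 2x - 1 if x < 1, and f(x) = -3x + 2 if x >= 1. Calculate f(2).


2 satisfies x >= 1
f(2) = -4

-4


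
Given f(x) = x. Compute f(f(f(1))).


f(1) = 1
f(1) = 1
f(1) = 1

1


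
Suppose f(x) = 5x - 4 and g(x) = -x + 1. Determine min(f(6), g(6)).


f(6) = 26
g(6) = -5
min = -5

-5


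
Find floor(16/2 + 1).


9


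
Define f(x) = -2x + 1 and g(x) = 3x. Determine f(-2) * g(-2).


-30


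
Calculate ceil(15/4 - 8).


-4


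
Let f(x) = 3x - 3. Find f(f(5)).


f(5) = 12
f(12) = 33

33


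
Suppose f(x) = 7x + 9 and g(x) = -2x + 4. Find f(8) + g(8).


f(8) = 65
g(8) = -12
Sum = 53

53


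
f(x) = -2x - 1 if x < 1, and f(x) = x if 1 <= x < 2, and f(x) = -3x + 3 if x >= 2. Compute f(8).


8 satisfies x >= 2
f(8) = -21

-21


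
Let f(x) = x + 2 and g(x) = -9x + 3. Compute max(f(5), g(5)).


f(5) = 7
g(5) = -42
max = 7

7


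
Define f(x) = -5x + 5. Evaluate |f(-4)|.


f(-4) = 25
|25| = 25

25


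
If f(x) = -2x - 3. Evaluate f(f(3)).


f(3) = -9
f(-9) = 15

15


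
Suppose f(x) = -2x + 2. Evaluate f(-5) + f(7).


f(-5) = 12
f(7) = -12
Sum = 0

0


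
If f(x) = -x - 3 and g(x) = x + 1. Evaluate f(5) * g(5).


f(5) = -8
g(5) = 6
Product = -48

-48


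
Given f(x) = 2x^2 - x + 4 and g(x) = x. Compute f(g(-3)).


g(-3) = -3
f(-3) = 2*(-3)^2 - 1*(-3) + 4 = 25

25


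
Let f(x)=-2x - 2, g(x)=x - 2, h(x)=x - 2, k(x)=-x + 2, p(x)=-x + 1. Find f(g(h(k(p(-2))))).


p(-2) = 3
k(3) = -1
h(-1) = -3
g(-3) = -5
f(-5) = 8

8


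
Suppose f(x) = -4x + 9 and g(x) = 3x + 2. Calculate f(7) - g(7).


f(7) = -19
g(7) = 23
Difference = -42

-42


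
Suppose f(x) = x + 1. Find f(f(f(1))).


f(1) = 2
f(2) = 3
f(3) = 4

4


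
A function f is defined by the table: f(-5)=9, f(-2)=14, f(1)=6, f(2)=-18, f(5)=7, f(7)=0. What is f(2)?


Reading from the table at x = 2

-18


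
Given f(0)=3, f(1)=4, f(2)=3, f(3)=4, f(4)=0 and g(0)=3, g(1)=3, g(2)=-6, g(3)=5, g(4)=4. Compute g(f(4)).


f(4) = 0
g(0) = 3

3


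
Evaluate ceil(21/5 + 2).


21/5 = 4.2
4.2 + 2 = 6.2
ceil(6.2) = 7

7


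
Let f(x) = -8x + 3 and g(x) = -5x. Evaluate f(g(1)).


g(1) = -5
f(-5) = 43

43


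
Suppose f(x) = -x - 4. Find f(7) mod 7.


f(7) = -11
-11 mod 7 = 3

3


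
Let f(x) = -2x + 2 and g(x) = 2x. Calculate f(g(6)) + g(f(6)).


f(g(6)) = -22
g(f(6)) = -20
Sum = -42

-42


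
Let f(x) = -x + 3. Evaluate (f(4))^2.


f(4) = -1
(-1)^2 = 1

1


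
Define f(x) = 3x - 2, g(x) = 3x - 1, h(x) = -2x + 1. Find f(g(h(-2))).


h(-2) = 5
g(5) = 14
f(14) = 40

40


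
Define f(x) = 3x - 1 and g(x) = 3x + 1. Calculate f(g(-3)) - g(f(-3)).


f(g(-3)) = -25
g(f(-3)) = -29
Difference = 4

4
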